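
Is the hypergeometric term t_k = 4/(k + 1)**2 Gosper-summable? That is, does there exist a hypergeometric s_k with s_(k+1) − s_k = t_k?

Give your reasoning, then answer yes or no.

No — t_k has no hypergeometric antidifference.

Ratio r(k) = (k + 1)**2/(k + 2)**2.
Gosper form: A/B · C(k+1)/C(k) with A=k**2 + 2*k + 1, B=k**2 + 4*k + 4, C=1.
Need (k**2 + 2*k + 1)·f(k+1) − (k**2 + 2*k + 1)·f(k) = 1.
d = 0 from the (2,2,0) case.
Put f(k) = c0: A·f(k+1) − B(k−1)·f(k) − C = -1; need -1 = 0 — inconsistent ⇒ no f, not summable.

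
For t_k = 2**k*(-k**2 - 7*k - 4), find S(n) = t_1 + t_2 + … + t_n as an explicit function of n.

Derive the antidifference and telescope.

r(k) = 2*(k**2 + 9*k + 12)/(k**2 + 7*k + 4) after simplifying.
A = 2, B = 1, C = k**2 + 7*k + 4.
Need (2)·f(k+1) − (1)·f(k) = k**2 + 7*k + 4.
From deg A=0, deg B=0, deg C=2: d=2.
Coefficient equations give f(k) = (k - 1)*(k + 4).
R(k) = B(k−1)·f(k)/C(k) = (k - 1)*(k + 4)/(k**2 + 7*k + 4); s_k = R·t_k = 2**k*(-k**2 - 3*k + 4).
Δs = 2**k*(-k**2 - 7*k - 4), as required.
Evaluate: s_(n+1) = 2**(n + 1)*n*(-n - 5); subtract s_(1) = 0 ⇒ S(n) = 2**(n + 1)*n*(-n - 5).

S(n) = 2**(n + 1)*n*(-n - 5)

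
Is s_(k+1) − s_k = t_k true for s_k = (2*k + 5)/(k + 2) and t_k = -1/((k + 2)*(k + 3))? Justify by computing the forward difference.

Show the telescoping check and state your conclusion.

Valid — Δs_k = t_k.

s_(k+1) = (2*k + 7)/(k + 3)
s_(k+1) − s_k = -1/(k**2 + 5*k + 6)
(s_(k+1) − s_k) − t_k = 0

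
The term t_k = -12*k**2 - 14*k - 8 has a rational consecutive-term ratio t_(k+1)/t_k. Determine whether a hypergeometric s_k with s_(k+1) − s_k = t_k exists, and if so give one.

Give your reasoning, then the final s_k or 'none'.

s_k = k*(-4*k**2 - k - 3)

r(k) = (6*k**2 + 19*k + 17)/(6*k**2 + 7*k + 4) after simplifying.
A = 1, B = 1, C = k**2 + 7*k/6 + 2/3.
f must satisfy (1)·f(k+1) − (1)·f(k) = k**2 + 7*k/6 + 2/3.
d = 3 from the (0,0,2) case.
Match coefficients ⇒ f(k) = k*(4*k**2 + k + 3)/12.
So s_k = (B(k−1)f/C)·t_k = (k*(4*k**2 + k + 3)/(2*(6*k**2 + 7*k + 4)))·t_k = k*(-4*k**2 - k - 3).
s_(k+1) − s_k = -12*k**2 - 14*k - 8 = t_k.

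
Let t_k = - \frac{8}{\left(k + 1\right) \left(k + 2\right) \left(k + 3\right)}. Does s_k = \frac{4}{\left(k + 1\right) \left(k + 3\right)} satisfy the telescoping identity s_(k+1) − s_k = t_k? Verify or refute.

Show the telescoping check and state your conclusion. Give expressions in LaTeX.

Invalid: residual \frac{12}{k^{4} + 10 k^{3} + 35 k^{2} + 50 k + 24} ≠ 0.

s_(k+1) = 4/((k + 2)*(k + 4))
s_(k+1) − s_k = 4*(-2*k - 5)/(k**4 + 10*k**3 + 35*k**2 + 50*k + 24)
(s_(k+1) − s_k) − t_k = 12/(k**4 + 10*k**3 + 35*k**2 + 50*k + 24)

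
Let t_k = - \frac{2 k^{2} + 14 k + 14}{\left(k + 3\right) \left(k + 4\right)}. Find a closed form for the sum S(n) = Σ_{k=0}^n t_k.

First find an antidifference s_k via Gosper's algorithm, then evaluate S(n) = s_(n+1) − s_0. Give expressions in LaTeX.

Compute t_(k+1)/t_k: get (k + 3)*(7*k + (k + 1)**2 + 14)/((k + 5)*(k**2 + 7*k + 7)).
Normal form (A,B,C) = (k + 3, k + 5, k**2 + 7*k + 7).
f must satisfy (k + 3)·f(k+1) − (k + 4)·f(k) = k**2 + 7*k + 7.
deg f ≤ 2 (via 1,1,2).
Solve for f: f(k) = k*(3*k + 4)/3 (degree 2 ≤ 2).
R(k) = B(k−1)·f(k)/C(k) = k*(k + 4)*(3*k + 4)/(3*(k**2 + 7*k + 7)); s_k = R·t_k = -2*k*(3*k + 4)/(3*k + 9).
s_(k+1) − s_k = 2*(-k**2 - 7*k - 7)/(k**2 + 7*k + 12) = t_k.
Σ_(k=0)^n t_k = s_(n+1) − s_(0) = (2*(-3*n**2 - 10*n - 7)/(3*(n + 4))) − (0), i.e. 2*(-3*n**2 - 10*n - 7)/(3*(n + 4)).

S(n) = \frac{2 \left(- 3 n^{2} - 10 n - 7\right)}{3 \left(n + 4\right)}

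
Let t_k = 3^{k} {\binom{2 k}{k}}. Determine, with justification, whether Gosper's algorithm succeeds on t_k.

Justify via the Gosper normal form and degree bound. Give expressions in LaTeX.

No — negative degree bound, so no certificate f.

Step 1: r(k) = 6*(2*k + 1)/(k + 1).
Normal form (A,B,C) = (12*k + 6, k + 1, 1).
Set up (12*k + 6)·f(k+1) − (k)·f(k) − (1) = 0.
From deg A=1, deg B=1, deg C=0: d=-1.
deg f ≤ -1 is impossible — no certificate.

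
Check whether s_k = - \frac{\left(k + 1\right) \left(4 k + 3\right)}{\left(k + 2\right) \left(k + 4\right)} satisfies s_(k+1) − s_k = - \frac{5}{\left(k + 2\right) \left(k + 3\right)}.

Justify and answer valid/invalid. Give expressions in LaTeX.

s_(k+1) = -(k + 2)*(4*k + 7)/((k + 3)*(k + 5))
s_(k+1) − s_k = (-17*k**2 - 75*k - 67)/(k**4 + 14*k**3 + 71*k**2 + 154*k + 120)
(s_(k+1) − s_k) − t_k = 3*(-4*k**2 - 10*k + 11)/(k**4 + 14*k**3 + 71*k**2 + 154*k + 120)

Invalid: residual \frac{3 \left(- 4 k^{2} - 10 k + 11\right)}{k^{4} + 14 k^{3} + 71 k^{2} + 154 k + 120} ≠ 0.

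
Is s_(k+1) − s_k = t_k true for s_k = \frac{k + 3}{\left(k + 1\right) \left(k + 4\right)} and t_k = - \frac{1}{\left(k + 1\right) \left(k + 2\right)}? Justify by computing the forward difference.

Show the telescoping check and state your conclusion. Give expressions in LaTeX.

s_(k+1) = (k + 4)/((k + 2)*(k + 5))
s_(k+1) − s_k = (-k**2 - 7*k - 14)/(k**4 + 12*k**3 + 49*k**2 + 78*k + 40)
(s_(k+1) − s_k) − t_k = 2*(k + 3)/(k**4 + 12*k**3 + 49*k**2 + 78*k + 40)

Invalid: residual \frac{2 \left(k + 3\right)}{k^{4} + 12 k^{3} + 49 k^{2} + 78 k + 40} ≠ 0.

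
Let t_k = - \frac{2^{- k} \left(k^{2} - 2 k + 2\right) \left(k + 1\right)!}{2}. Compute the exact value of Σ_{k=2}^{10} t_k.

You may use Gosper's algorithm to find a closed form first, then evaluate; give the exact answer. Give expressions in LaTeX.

Σ = -3742203/2

Ratio r(k) = (k**3 + 2*k**2 + k + 2)/(2*(k**2 - 2*k + 2)).
Gosper form: A/B · C(k+1)/C(k) with A=k/2 + 1, B=1, C=k**2 - 2*k + 2.
Solve (k/2 + 1)·f(k+1) − (1)·f(k) = k**2 - 2*k + 2.
From deg A=1, deg B=0, deg C=2: d=1.
Match coefficients ⇒ f(k) = 2*(k - 3).
Certificate R = B(k−1)f/C = 2*(k - 3)/(k**2 - 2*k + 2) gives s_k = -(k - 3)*factorial(k + 1)/2**k.
s_(k+1) − s_k = -(k**2 - 2*k + 2)*factorial(k + 1)/(2*2**k) = t_k.
Evaluate s at k=11 and k=2: -1871100 and 3/2; difference -3742203/2.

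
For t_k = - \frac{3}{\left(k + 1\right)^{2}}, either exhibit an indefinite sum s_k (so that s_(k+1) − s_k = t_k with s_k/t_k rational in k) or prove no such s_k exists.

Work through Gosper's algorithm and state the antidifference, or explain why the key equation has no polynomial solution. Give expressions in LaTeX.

Ratio r(k) = (k + 1)**2/(k + 2)**2.
A = k**2 + 2*k + 1, B = k**2 + 4*k + 4, C = 1.
Key eq: (k**2 + 2*k + 1)·f(k+1) = (k**2 + 2*k + 1)·f(k) + (1).
Degrees (2,2,0) ⇒ d ≤ 0.
Write f(k) = c0. Then LHS − RHS = -1, requiring -1 = 0: contradictory. No certificate.

not Gosper-summable; s_k does not exist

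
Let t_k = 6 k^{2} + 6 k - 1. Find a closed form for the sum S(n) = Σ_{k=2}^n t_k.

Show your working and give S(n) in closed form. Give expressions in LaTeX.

S(n) = 2 n^{3} + 6 n^{2} + 3 n - 11

t_(k+1)/t_k = (6*k**2 + 18*k + 11)/(6*k**2 + 6*k - 1).
A = 1, B = 1, C = k**2 + k - 1/6.
Key eq: (1)·f(k+1) = (1)·f(k) + (k**2 + k - 1/6).
From deg A=0, deg B=0, deg C=2: d=3.
Coefficient equations give f(k) = k*(2*k**2 - 3)/6.
Then R = B(k−1)f/C = k*(2*k**2 - 3)/(6*k**2 + 6*k - 1), so s_k = R(k)·t_k = k*(2*k**2 - 3).
Check: Δs_k = 6*k**2 + 6*k - 1. ✓
Telescope: S(n) = s_(n+1) − s_(2) = 2*n**3 + 6*n**2 + 3*n - 1 − (10) = 2*n**3 + 6*n**2 + 3*n - 11.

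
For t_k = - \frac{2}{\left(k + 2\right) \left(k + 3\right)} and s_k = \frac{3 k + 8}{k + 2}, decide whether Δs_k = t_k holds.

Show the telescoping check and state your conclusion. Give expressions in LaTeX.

Valid — Δs_k = t_k.

s_(k+1) = (3*k + 11)/(k + 3)
s_(k+1) − s_k = -2/(k**2 + 5*k + 6)
(s_(k+1) − s_k) − t_k = 0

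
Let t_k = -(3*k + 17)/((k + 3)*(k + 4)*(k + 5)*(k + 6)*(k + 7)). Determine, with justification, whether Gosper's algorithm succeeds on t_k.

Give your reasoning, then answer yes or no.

Yes. s_k = k*(-k**2 - 13*k - 54)/(72*(k**3 + 13*k**2 + 54*k + 72)).

Step 1: r(k) = (k + 3)*(3*k + 20)/((k + 8)*(3*k + 17)).
Gosper form: A/B · C(k+1)/C(k) with A=k + 3, B=k + 8, C=k + 17/3.
Need (k + 3)·f(k+1) − (k + 7)·f(k) = k + 17/3.
Bound: deg f ≤ 4.
Solve for f: f(k) = k*(k + 5)*(k**2 + 13*k + 54)/216 (degree 4 ≤ 4).
Certificate R = B(k−1)f/C = k*(k + 5)*(k + 7)*(k**2 + 13*k + 54)/(72*(3*k + 17)) gives s_k = k*(-k**2 - 13*k - 54)/(72*(k**3 + 13*k**2 + 54*k + 72)).
s_(k+1) − s_k = (-3*k - 17)/(k**5 + 25*k**4 + 245*k**3 + 1175*k**2 + 2754*k + 2520) = t_k.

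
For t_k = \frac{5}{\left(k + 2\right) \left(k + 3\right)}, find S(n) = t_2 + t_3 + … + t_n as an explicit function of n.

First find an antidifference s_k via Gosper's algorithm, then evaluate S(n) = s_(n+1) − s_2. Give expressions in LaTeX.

S(n) = \frac{5 \left(n - 1\right)}{4 \left(n + 3\right)}

r(k) = (k + 2)/(k + 4) after simplifying.
Normal form (A,B,C) = (k + 2, k + 4, 1).
Key eq: (k + 2)·f(k+1) = (k + 3)·f(k) + (1).
d = 1 from the (1,1,0) case.
A polynomial solution: f(k) = k/2.
Then R = B(k−1)f/C = k*(k + 3)/2, so s_k = R(k)·t_k = 5*k/(2*(k + 2)).
Check: Δs_k = 5/(k**2 + 5*k + 6). ✓
s_(n+1) = 5*(n + 1)/(2*(n + 3)) and s_(2) = 5/4, so S(n) = 5*(n - 1)/(4*(n + 3)).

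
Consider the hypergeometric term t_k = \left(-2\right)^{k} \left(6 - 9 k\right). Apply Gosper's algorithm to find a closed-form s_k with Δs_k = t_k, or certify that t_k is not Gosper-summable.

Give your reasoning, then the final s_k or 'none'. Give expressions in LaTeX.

r(k) = 2*(-3*k - 1)/(3*k - 2) after simplifying.
Factor: A=-2; B=1; C=k - 2/3.
Set up (-2)·f(k+1) − (1)·f(k) − (k - 2/3) = 0.
Degrees (0,0,1) ⇒ d ≤ 1.
A polynomial solution: f(k) = -(3*k - 4)/9.
So s_k = (B(k−1)f/C)·t_k = (-(3*k - 4)/(3*(3*k - 2)))·t_k = (-2)**k*(3*k - 4).
Verify: (-2)**k*(6 - 9*k) matches t_k.

s_k = \left(-2\right)^{k} \left(3 k - 4\right)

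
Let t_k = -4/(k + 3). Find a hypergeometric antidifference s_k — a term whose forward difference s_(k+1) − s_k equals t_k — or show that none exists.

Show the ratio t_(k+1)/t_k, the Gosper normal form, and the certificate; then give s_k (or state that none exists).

r(k) = (k + 3)/(k + 4) after simplifying.
Gosper form: A/B · C(k+1)/C(k) with A=k + 3, B=k + 4, C=1.
Solve (k + 3)·f(k+1) − (k + 3)·f(k) = 1.
From deg A=1, deg B=1, deg C=0: d=0.
Write f(k) = c0. Then LHS − RHS = -1, requiring -1 = 0: contradictory. No certificate.

none (Gosper's algorithm certifies no s_k)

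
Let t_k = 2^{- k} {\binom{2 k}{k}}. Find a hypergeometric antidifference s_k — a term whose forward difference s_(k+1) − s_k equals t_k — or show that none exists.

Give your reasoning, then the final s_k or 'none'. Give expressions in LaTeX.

not Gosper-summable; s_k does not exist

r(k) = (2*k + 1)/(k + 1) after simplifying.
So A=2*k + 1 and B=k + 1, with C=1.
f must satisfy (2*k + 1)·f(k+1) − (k)·f(k) = 1.
Bound: deg f ≤ -1.
Bound -1 < 0, so the key equation has no polynomial solution.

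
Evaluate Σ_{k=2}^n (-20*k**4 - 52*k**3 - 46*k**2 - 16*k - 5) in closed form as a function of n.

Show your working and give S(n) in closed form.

S(n) = -4*n**5 - 23*n**4 - 48*n**3 - 44*n**2 - 20*n + 139

r(k) = (20*k**4 + 132*k**3 + 322*k**2 + 344*k + 139)/(20*k**4 + 52*k**3 + 46*k**2 + 16*k + 5) after simplifying.
Factor: A=1; B=1; C=k**4 + 13*k**3/5 + 23*k**2/10 + 4*k/5 + 1/4.
Need (1)·f(k+1) − (1)·f(k) = k**4 + 13*k**3/5 + 23*k**2/10 + 4*k/5 + 1/4.
Degrees (0,0,4) ⇒ d ≤ 5.
Coefficient equations give f(k) = k*(4*k**4 + 3*k**3 - 4*k**2 - 2*k + 4)/20.
So s_k = (B(k−1)f/C)·t_k = (k*(4*k**4 + 3*k**3 - 4*k**2 - 2*k + 4)/(20*k**4 + 52*k**3 + 46*k**2 + 16*k + 5))·t_k = k*(-4*k**4 - 3*k**3 + 4*k**2 + 2*k - 4).
s_(k+1) − s_k = -20*k**4 - 52*k**3 - 46*k**2 - 16*k - 5 = t_k.
s_(n+1) = -4*n**5 - 23*n**4 - 48*n**3 - 44*n**2 - 20*n - 5 and s_(2) = -144, so S(n) = -4*n**5 - 23*n**4 - 48*n**3 - 44*n**2 - 20*n + 139.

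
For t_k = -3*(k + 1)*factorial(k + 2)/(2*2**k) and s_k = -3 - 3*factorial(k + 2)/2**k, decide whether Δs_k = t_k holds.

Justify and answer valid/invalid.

s_(k+1) = -3*2**(-k - 1)*factorial(k + 3) - 3
s_(k+1) − s_k = -3*(k + 1)*factorial(k + 2)/(2*2**k)
(s_(k+1) − s_k) − t_k = 0

valid (s_(k+1) − s_k reduces to t_k)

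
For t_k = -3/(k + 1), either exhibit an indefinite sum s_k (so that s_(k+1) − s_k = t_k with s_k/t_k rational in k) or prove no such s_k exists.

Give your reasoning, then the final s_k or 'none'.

no hypergeometric antidifference exists

r(k) = (k + 1)/(k + 2) after simplifying.
So A=k + 1 and B=k + 2, with C=1.
f must satisfy (k + 1)·f(k+1) − (k + 1)·f(k) = 1.
Degrees (1,1,0) ⇒ d ≤ 0.
Write f(k) = c0. Then LHS − RHS = -1, requiring -1 = 0: contradictory. No certificate.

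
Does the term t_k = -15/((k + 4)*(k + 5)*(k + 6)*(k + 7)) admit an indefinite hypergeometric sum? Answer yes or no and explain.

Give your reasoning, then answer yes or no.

Yes. s_k = k*(-k**2 - 15*k - 74)/(24*(k + 4)*(k + 5)*(k + 6)).

r(k) = (k + 4)/(k + 8) after simplifying.
So A=k + 4 and B=k + 8, with C=1.
Key eq: (k + 4)·f(k+1) = (k + 7)·f(k) + (1).
d = 3 from the (1,1,0) case.
A polynomial solution: f(k) = k*(k**2 + 15*k + 74)/360.
R(k) = B(k−1)·f(k)/C(k) = k*(k + 7)*(k**2 + 15*k + 74)/360; s_k = R·t_k = k*(-k**2 - 15*k - 74)/(24*(k + 4)*(k + 5)*(k + 6)).
Check: Δs_k = -15/(k**4 + 22*k**3 + 179*k**2 + 638*k + 840). ✓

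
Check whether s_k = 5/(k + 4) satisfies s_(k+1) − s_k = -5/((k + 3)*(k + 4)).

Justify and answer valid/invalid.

s_(k+1) = 5/(k + 5)
s_(k+1) − s_k = -5/((k + 4)*(k + 5))
(s_(k+1) − s_k) − t_k = 10/(k**3 + 12*k**2 + 47*k + 60)

Invalid: residual 10/(k**3 + 12*k**2 + 47*k + 60) ≠ 0.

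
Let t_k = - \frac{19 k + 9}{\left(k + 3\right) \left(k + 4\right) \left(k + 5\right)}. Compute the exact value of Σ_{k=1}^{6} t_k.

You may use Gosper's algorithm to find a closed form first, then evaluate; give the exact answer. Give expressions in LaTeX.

Ratio r(k) = (k + 3)*(19*k + 28)/((k + 6)*(19*k + 9)).
Normal form (A,B,C) = (k + 3, k + 6, k + 9/19).
Solve (k + 3)·f(k+1) − (k + 5)·f(k) = k + 9/19.
From deg A=1, deg B=1, deg C=1: d=2.
A polynomial solution: f(k) = k*(11*k + 1)/76.
So s_k = (B(k−1)f/C)·t_k = (k*(k + 5)*(11*k + 1)/(4*(19*k + 9)))·t_k = k*(-11*k - 1)/(4*(k + 3)*(k + 4)).
Δs = (-19*k - 9)/(k**3 + 12*k**2 + 47*k + 60), as required.
Telescoping: Σ = s_(7) − s_(1) = -273/220 − (-3/20) = -12/11.

Σ = -12/11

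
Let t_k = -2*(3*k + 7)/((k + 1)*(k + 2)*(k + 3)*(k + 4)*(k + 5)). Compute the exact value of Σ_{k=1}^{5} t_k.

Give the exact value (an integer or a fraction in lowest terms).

r(k) = (k + 1)*(3*k + 10)/((k + 6)*(3*k + 7)) after simplifying.
Gosper form: A/B · C(k+1)/C(k) with A=k + 1, B=k + 6, C=k + 7/3.
Set up (k + 1)·f(k+1) − (k + 5)·f(k) − (k + 7/3) = 0.
deg f ≤ 4 (via 1,1,1).
Solving with deg f ≤ 4: f(k) = k*(k + 2)*(k**2 + 8*k + 19)/36.
R(k) = B(k−1)·f(k)/C(k) = k*(k + 2)*(k + 5)*(k**2 + 8*k + 19)/(12*(3*k + 7)); s_k = R·t_k = k*(-k**2 - 8*k - 19)/(6*(k**3 + 8*k**2 + 19*k + 12)).
Check: Δs_k = 2*(-3*k - 7)/(k**5 + 15*k**4 + 85*k**3 + 225*k**2 + 274*k + 120). ✓
Telescoping: Σ = s_(6) − s_(1) = -103/630 − (-7/60) = -59/1260.

Σ = -59/1260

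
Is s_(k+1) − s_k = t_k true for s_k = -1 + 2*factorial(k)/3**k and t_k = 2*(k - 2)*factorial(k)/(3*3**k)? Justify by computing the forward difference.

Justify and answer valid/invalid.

valid; difference matches t_k

s_(k+1) = (-3*3**k + 2*k*factorial(k) + 2*factorial(k))/(3*3**k)
s_(k+1) − s_k = 2*(k - 2)*factorial(k)/(3*3**k)
(s_(k+1) − s_k) − t_k = 0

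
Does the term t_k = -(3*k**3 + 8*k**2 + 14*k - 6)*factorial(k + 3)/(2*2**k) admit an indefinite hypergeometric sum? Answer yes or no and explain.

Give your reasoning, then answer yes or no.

Yes. s_k = (-3*k**2 + 4*k + 1)*factorial(k + 3)/2**k.

t_(k+1)/t_k = (3*k**4 + 29*k**3 + 107*k**2 + 175*k + 76)/(2*(3*k**3 + 8*k**2 + 14*k - 6)).
Take A(k)=k/2 + 2, B(k)=1, C(k)=k**3 + 8*k**2/3 + 14*k/3 - 2.
Set up (k/2 + 2)·f(k+1) − (1)·f(k) − (k**3 + 8*k**2/3 + 14*k/3 - 2) = 0.
d = 2 from the (1,0,3) case.
Coefficient equations give f(k) = 2*(3*k**2 - 4*k - 1)/3.
Then R = B(k−1)f/C = 2*(3*k**2 - 4*k - 1)/(3*k**3 + 8*k**2 + 14*k - 6), so s_k = R(k)·t_k = (-3*k**2 + 4*k + 1)*factorial(k + 3)/2**k.
s_(k+1) − s_k = -(3*k**3 + 8*k**2 + 14*k - 6)*factorial(k + 3)/(2*2**k) = t_k.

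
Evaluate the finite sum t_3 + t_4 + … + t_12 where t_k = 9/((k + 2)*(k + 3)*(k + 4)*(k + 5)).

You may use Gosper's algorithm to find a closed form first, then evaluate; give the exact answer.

r(k) = (k + 2)/(k + 6) after simplifying.
Take A(k)=k + 2, B(k)=k + 6, C(k)=1.
Need (k + 2)·f(k+1) − (k + 5)·f(k) = 1.
Degrees (1,1,0) ⇒ d ≤ 3.
Solving with deg f ≤ 3: f(k) = k*(k**2 + 9*k + 26)/72.
Certificate R = B(k−1)f/C = k*(k + 5)*(k**2 + 9*k + 26)/72 gives s_k = k*(k**2 + 9*k + 26)/(8*(k + 2)*(k + 3)*(k + 4)).
Δs = 9/(k**4 + 14*k**3 + 71*k**2 + 154*k + 120), as required.
Sum = s_(13) − s_(3); s_(13) = 169/1360, s_(3) = 31/280 ⇒ 129/9520.

Σ = 129/9520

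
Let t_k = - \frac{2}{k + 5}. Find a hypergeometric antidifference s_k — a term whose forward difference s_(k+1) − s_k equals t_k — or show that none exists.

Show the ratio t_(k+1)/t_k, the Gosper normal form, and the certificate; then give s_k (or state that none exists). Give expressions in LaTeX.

The ratio is (k + 5)/(k + 6).
Take A(k)=k + 5, B(k)=k + 6, C(k)=1.
Need (k + 5)·f(k+1) − (k + 5)·f(k) = 1.
d = 0 from the (1,1,0) case.
Write f(k) = c0. Then LHS − RHS = -1, requiring -1 = 0: contradictory. No certificate.

no hypergeometric antidifference exists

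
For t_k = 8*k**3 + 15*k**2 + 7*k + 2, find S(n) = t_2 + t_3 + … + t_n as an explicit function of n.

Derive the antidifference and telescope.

Compute t_(k+1)/t_k: get (8*k**3 + 39*k**2 + 61*k + 32)/(8*k**3 + 15*k**2 + 7*k + 2).
Factor: A=1; B=1; C=k**3 + 15*k**2/8 + 7*k/8 + 1/4.
Need (1)·f(k+1) − (1)·f(k) = k**3 + 15*k**2/8 + 7*k/8 + 1/4.
Bound: deg f ≤ 4.
A polynomial solution: f(k) = k*(2*k**3 + k**2 - 2*k + 1)/8.
Then R = B(k−1)f/C = k*(2*k**3 + k**2 - 2*k + 1)/(8*k**3 + 15*k**2 + 7*k + 2), so s_k = R(k)·t_k = k*(2*k**3 + k**2 - 2*k + 1).
Check: Δs_k = 8*k**3 + 15*k**2 + 7*k + 2. ✓
Evaluate: s_(n+1) = 2*n**4 + 9*n**3 + 13*n**2 + 8*n + 2; subtract s_(2) = 34 ⇒ S(n) = 2*n**4 + 9*n**3 + 13*n**2 + 8*n - 32.

S(n) = 2*n**4 + 9*n**3 + 13*n**2 + 8*n - 32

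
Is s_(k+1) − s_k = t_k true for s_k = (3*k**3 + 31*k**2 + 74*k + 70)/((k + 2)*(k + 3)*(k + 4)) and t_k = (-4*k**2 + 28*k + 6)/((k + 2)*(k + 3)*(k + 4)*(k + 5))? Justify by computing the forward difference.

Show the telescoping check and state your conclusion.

Valid — Δs_k = t_k.

s_(k+1) = (74*k + 3*(k + 1)**3 + 31*(k + 1)**2 + 144)/((k + 3)*(k + 4)*(k + 5))
s_(k+1) − s_k = 2*(-2*k**2 + 14*k + 3)/(k**4 + 14*k**3 + 71*k**2 + 154*k + 120)
(s_(k+1) − s_k) − t_k = 0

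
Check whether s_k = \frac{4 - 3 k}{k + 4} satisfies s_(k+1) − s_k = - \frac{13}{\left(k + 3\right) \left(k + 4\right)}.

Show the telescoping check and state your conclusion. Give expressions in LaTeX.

s_(k+1) = (1 - 3*k)/(k + 5)
s_(k+1) − s_k = -16/(k**2 + 9*k + 20)
(s_(k+1) − s_k) − t_k = (17 - 3*k)/(k**3 + 12*k**2 + 47*k + 60)

Invalid: residual \frac{17 - 3 k}{k^{3} + 12 k^{2} + 47 k + 60} ≠ 0.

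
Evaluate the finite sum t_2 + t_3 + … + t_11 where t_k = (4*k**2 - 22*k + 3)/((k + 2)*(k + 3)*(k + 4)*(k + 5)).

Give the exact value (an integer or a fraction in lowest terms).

Step 1: r(k) = -(k + 2)*(22*k - 4*(k + 1)**2 + 19)/((k + 6)*(4*k**2 - 22*k + 3)).
Normal form (A,B,C) = (k + 2, k + 6, k**2 - 11*k/2 + 3/4).
Solve (k + 2)·f(k+1) − (k + 5)·f(k) = k**2 - 11*k/2 + 3/4.
d = 3 from the (1,1,2) case.
Coefficient equations give f(k) = k*(k**2 - 23*k + 34)/32.
Get s_k = R·t_k = k*(k**2 - 23*k + 34)/(8*(k + 2)*(k + 3)*(k + 4)) with R(k) = B(k−1)f(k)/C(k) = k*(k + 5)*(k**2 - 23*k + 34)/(8*(4*k**2 - 22*k + 3)).
Check: Δs_k = (4*k**2 - 22*k + 3)/(k**4 + 14*k**3 + 71*k**2 + 154*k + 120). ✓
Evaluate s at k=12 and k=2: -7/160 and -1/60; difference -13/480.

Σ = -13/480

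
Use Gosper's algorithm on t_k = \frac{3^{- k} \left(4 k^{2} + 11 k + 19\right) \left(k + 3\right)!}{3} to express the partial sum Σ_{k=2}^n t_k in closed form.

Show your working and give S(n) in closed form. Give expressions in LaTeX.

t_(k+1)/t_k = (k + 4)*(11*k + 4*(k + 1)**2 + 30)/(3*(4*k**2 + 11*k + 19)).
So A=k/3 + 4/3 and B=1, with C=k**2 + 11*k/4 + 19/4.
Key eq: (k/3 + 4/3)·f(k+1) = (1)·f(k) + (k**2 + 11*k/4 + 19/4).
Bound: deg f ≤ 1.
Solving with deg f ≤ 1: f(k) = 3*(4*k + 3)/4.
R(k) = B(k−1)·f(k)/C(k) = 3*(4*k + 3)/(4*k**2 + 11*k + 19); s_k = R·t_k = (4*k + 3)*factorial(k + 3)/3**k.
s_(k+1) − s_k = (4*k**2 + 11*k + 19)*factorial(k + 3)/(3*3**k) = t_k.
s_(n+1) = 3**(-n - 1)*(4*n + 7)*factorial(n + 4) and s_(2) = 440/3, so S(n) = -440/3 + 4*n*factorial(n + 4)/(3*3**n) + 7*factorial(n + 4)/(3*3**n).

S(n) = - \frac{440}{3} + \frac{4 \cdot 3^{- n} n \left(n + 4\right)!}{3} + \frac{7 \cdot 3^{- n} \left(n + 4\right)!}{3}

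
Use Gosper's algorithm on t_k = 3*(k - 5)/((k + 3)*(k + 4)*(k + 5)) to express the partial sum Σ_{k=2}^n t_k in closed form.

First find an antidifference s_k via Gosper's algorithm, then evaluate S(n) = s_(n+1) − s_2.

S(n) = (n**2 - 21*n + 20)/(10*(n**2 + 9*n + 20))

Step 1: r(k) = (k - 4)*(k + 3)/((k - 5)*(k + 6)).
Factor: A=k + 3; B=k + 6; C=k - 5.
Set up (k + 3)·f(k+1) − (k + 5)·f(k) − (k - 5) = 0.
From deg A=1, deg B=1, deg C=1: d=2.
Solving with deg f ≤ 2: f(k) = -k*(k + 19)/12.
So s_k = (B(k−1)f/C)·t_k = (-k*(k + 5)*(k + 19)/(12*(k - 5)))·t_k = k*(-k - 19)/(4*(k + 3)*(k + 4)).
Check: Δs_k = 3*(k - 5)/(k**3 + 12*k**2 + 47*k + 60). ✓
Σ_(k=2)^n t_k = s_(n+1) − s_(2) = ((-n**2 - 21*n - 20)/(4*(n**2 + 9*n + 20))) − (-7/20), i.e. (n**2 - 21*n + 20)/(10*(n**2 + 9*n + 20)).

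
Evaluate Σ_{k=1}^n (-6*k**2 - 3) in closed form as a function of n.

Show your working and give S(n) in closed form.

S(n) = n*(-2*n**2 - 3*n - 4)

t_(k+1)/t_k = (2*(k + 1)**2 + 1)/(2*k**2 + 1).
So A=1 and B=1, with C=k**2 + 1/2.
Key eq: (1)·f(k+1) = (1)·f(k) + (k**2 + 1/2).
Degrees (0,0,2) ⇒ d ≤ 3.
Solve for f: f(k) = k*(2*k**2 - 3*k + 4)/6 (degree 3 ≤ 3).
Then R = B(k−1)f/C = k*(2*k**2 - 3*k + 4)/(3*(2*k**2 + 1)), so s_k = R(k)·t_k = k*(-2*k**2 + 3*k - 4).
Δs = -6*k**2 - 3, as required.
Evaluate: s_(n+1) = -2*n**3 - 3*n**2 - 4*n - 3; subtract s_(1) = -3 ⇒ S(n) = n*(-2*n**2 - 3*n - 4).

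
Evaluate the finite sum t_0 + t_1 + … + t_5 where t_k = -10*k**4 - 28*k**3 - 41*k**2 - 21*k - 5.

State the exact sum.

Σ = -18690

Step 1: r(k) = (10*k**4 + 68*k**3 + 185*k**2 + 227*k + 105)/(10*k**4 + 28*k**3 + 41*k**2 + 21*k + 5).
A = 1, B = 1, C = k**4 + 14*k**3/5 + 41*k**2/10 + 21*k/10 + 1/2.
Need (1)·f(k+1) − (1)·f(k) = k**4 + 14*k**3/5 + 41*k**2/10 + 21*k/10 + 1/2.
d = 5 from the (0,0,4) case.
Solve for f: f(k) = k*(2*k**4 + 2*k**3 + 3*k**2 - 3*k + 1)/10 (degree 5 ≤ 5).
Certificate R = B(k−1)f/C = k*(2*k**4 + 2*k**3 + 3*k**2 - 3*k + 1)/(10*k**4 + 28*k**3 + 41*k**2 + 21*k + 5) gives s_k = k*(-2*k**4 - 2*k**3 - 3*k**2 + 3*k - 1).
s_(k+1) − s_k = -10*k**4 - 28*k**3 - 41*k**2 - 21*k - 5 = t_k.
Telescoping: Σ = s_(6) − s_(0) = -18690 − (0) = -18690.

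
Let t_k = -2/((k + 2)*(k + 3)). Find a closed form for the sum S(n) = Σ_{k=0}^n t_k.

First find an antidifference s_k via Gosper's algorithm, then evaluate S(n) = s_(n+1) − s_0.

Compute t_(k+1)/t_k: get (k + 2)/(k + 4).
So A=k + 2 and B=k + 4, with C=1.
Set up (k + 2)·f(k+1) − (k + 3)·f(k) − (1) = 0.
Degrees (1,1,0) ⇒ d ≤ 1.
A polynomial solution: f(k) = k/2.
Get s_k = R·t_k = -k/(k + 2) with R(k) = B(k−1)f(k)/C(k) = k*(k + 3)/2.
s_(k+1) − s_k = -2/(k**2 + 5*k + 6) = t_k.
s_(n+1) = (-n - 1)/(n + 3) and s_(0) = 0, so S(n) = (-n - 1)/(n + 3).

S(n) = (-n - 1)/(n + 3)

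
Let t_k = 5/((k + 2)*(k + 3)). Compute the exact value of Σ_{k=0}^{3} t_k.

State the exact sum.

Σ = 5/3

t_(k+1)/t_k = (k + 2)/(k + 4).
Normal form (A,B,C) = (k + 2, k + 4, 1).
Set up (k + 2)·f(k+1) − (k + 3)·f(k) − (1) = 0.
deg f ≤ 1 (via 1,1,0).
Match coefficients ⇒ f(k) = k/2.
R(k) = B(k−1)·f(k)/C(k) = k*(k + 3)/2; s_k = R·t_k = 5*k/(2*(k + 2)).
Check: Δs_k = 5/(k**2 + 5*k + 6). ✓
Evaluate s at k=4 and k=0: 5/3 and 0; difference 5/3.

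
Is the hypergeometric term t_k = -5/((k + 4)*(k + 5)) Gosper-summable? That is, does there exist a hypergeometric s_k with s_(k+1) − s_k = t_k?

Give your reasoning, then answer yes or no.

Step 1: r(k) = (k + 4)/(k + 6).
So A=k + 4 and B=k + 6, with C=1.
f must satisfy (k + 4)·f(k+1) − (k + 5)·f(k) = 1.
d = 1 from the (1,1,0) case.
A polynomial solution: f(k) = k/4.
Get s_k = R·t_k = -5*k/(4*k + 16) with R(k) = B(k−1)f(k)/C(k) = k*(k + 5)/4.
Δs = -5/(k**2 + 9*k + 20), as required.

Yes. s_k = -5*k/(4*k + 16).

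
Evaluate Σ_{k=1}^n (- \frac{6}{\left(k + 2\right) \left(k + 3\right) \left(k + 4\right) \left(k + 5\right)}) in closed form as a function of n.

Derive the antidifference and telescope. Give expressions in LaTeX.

S(n) = \frac{n \left(- n^{2} - 12 n - 47\right)}{30 \left(n^{3} + 12 n^{2} + 47 n + 60\right)}

t_(k+1)/t_k = (k + 2)/(k + 6).
Factor: A=k + 2; B=k + 6; C=1.
Set up (k + 2)·f(k+1) − (k + 5)·f(k) − (1) = 0.
Degrees (1,1,0) ⇒ d ≤ 3.
A polynomial solution: f(k) = k*(k**2 + 9*k + 26)/72.
Certificate R = B(k−1)f/C = k*(k + 5)*(k**2 + 9*k + 26)/72 gives s_k = k*(-k**2 - 9*k - 26)/(12*(k + 2)*(k + 3)*(k + 4)).
Verify: -6/(k**4 + 14*k**3 + 71*k**2 + 154*k + 120) matches t_k.
Telescope: S(n) = s_(n+1) − s_(1) = (-n**3 - 12*n**2 - 47*n - 36)/(12*(n**3 + 12*n**2 + 47*n + 60)) − (-1/20) = n*(-n**2 - 12*n - 47)/(30*(n**3 + 12*n**2 + 47*n + 60)).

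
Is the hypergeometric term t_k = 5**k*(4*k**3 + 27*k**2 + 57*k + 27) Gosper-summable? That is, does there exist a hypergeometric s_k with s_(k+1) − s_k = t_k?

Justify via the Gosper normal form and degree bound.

Step 1: r(k) = 5*(4*k**3 + 39*k**2 + 123*k + 115)/(4*k**3 + 27*k**2 + 57*k + 27).
So A=5 and B=1, with C=k**3 + 27*k**2/4 + 57*k/4 + 27/4.
Set up (5)·f(k+1) − (1)·f(k) − (k**3 + 27*k**2/4 + 57*k/4 + 27/4) = 0.
Bound: deg f ≤ 3.
Solving with deg f ≤ 3: f(k) = (k**3 + 3*k**2 + 3*k - 2)/4.
Certificate R = B(k−1)f/C = (k**3 + 3*k**2 + 3*k - 2)/(4*k**3 + 27*k**2 + 57*k + 27) gives s_k = 5**k*(k**3 + 3*k**2 + 3*k - 2).
Check: Δs_k = 5**k*(4*k**3 + 27*k**2 + 57*k + 27). ✓

Yes. s_k = 5**k*(k**3 + 3*k**2 + 3*k - 2).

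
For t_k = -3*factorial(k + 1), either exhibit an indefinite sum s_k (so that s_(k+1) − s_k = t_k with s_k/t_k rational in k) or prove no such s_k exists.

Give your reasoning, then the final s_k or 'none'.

t_(k+1)/t_k = k + 2.
Factor: A=k + 2; B=1; C=1.
Solve (k + 2)·f(k+1) − (1)·f(k) = 1.
Degrees (1,0,0) ⇒ d ≤ -1.
Bound -1 < 0, so the key equation has no polynomial solution.

none — t_k is not Gosper-summable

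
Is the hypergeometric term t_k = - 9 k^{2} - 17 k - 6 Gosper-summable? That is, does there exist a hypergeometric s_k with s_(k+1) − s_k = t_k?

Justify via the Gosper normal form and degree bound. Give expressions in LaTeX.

Yes. s_k = k \left(- 3 k^{2} - 4 k + 1\right).

Ratio r(k) = (9*k**2 + 35*k + 32)/(9*k**2 + 17*k + 6).
Take A(k)=1, B(k)=1, C(k)=k**2 + 17*k/9 + 2/3.
Set up (1)·f(k+1) − (1)·f(k) − (k**2 + 17*k/9 + 2/3) = 0.
From deg A=0, deg B=0, deg C=2: d=3.
A polynomial solution: f(k) = k*(3*k**2 + 4*k - 1)/9.
Then R = B(k−1)f/C = k*(3*k**2 + 4*k - 1)/(9*k**2 + 17*k + 6), so s_k = R(k)·t_k = k*(-3*k**2 - 4*k + 1).
Δs = -9*k**2 - 17*k - 6, as required.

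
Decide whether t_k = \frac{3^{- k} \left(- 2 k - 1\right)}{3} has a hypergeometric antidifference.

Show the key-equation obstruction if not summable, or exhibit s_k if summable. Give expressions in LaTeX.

Yes. s_k = 3^{- k} \left(k + 1\right).

Compute t_(k+1)/t_k: get (2*k + 3)/(3*(2*k + 1)).
Gosper form: A/B · C(k+1)/C(k) with A=1/3, B=1, C=k + 1/2.
Solve (1/3)·f(k+1) − (1)·f(k) = k + 1/2.
From deg A=0, deg B=0, deg C=1: d=1.
Match coefficients ⇒ f(k) = -3*(k + 1)/2.
Then R = B(k−1)f/C = -3*(k + 1)/(2*k + 1), so s_k = R(k)·t_k = (k + 1)/3**k.
s_(k+1) − s_k = (-2*k - 1)/(3*3**k) = t_k.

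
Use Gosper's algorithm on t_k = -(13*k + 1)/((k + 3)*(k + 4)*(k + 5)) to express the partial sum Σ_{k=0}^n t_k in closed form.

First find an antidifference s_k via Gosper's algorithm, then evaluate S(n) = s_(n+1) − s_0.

S(n) = (-5*n**2 - 6*n - 1)/(3*(n**2 + 9*n + 20))

Ratio r(k) = (k + 3)*(13*k + 14)/((k + 6)*(13*k + 1)).
So A=k + 3 and B=k + 6, with C=k + 1/13.
Key eq: (k + 3)·f(k+1) = (k + 5)·f(k) + (k + 1/13).
Degrees (1,1,1) ⇒ d ≤ 2.
Match coefficients ⇒ f(k) = k*(5*k - 4)/39.
Certificate R = B(k−1)f/C = k*(k + 5)*(5*k - 4)/(3*(13*k + 1)) gives s_k = k*(4 - 5*k)/(3*(k + 3)*(k + 4)).
s_(k+1) − s_k = (-13*k - 1)/(k**3 + 12*k**2 + 47*k + 60) = t_k.
Σ_(k=0)^n t_k = s_(n+1) − s_(0) = ((-5*n**2 - 6*n - 1)/(3*(n**2 + 9*n + 20))) − (0), i.e. (-5*n**2 - 6*n - 1)/(3*(n**2 + 9*n + 20)).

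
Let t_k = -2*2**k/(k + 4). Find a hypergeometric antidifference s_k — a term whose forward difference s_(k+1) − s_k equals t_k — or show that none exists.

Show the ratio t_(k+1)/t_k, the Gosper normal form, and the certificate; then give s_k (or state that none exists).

no hypergeometric antidifference exists

Step 1: r(k) = 2*(k + 4)/(k + 5).
Take A(k)=2*k + 8, B(k)=k + 5, C(k)=1.
Solve (2*k + 8)·f(k+1) − (k + 4)·f(k) = 1.
d = -1 from the (1,1,0) case.
Bound -1 < 0, so the key equation has no polynomial solution.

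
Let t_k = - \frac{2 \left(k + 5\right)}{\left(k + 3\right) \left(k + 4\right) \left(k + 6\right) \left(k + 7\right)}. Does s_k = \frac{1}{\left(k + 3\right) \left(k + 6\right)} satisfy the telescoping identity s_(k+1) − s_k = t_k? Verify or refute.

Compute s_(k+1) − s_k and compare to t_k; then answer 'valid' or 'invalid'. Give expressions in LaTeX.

s_(k+1) = 1/((k + 4)*(k + 7))
s_(k+1) − s_k = 2*(-k - 5)/(k**4 + 20*k**3 + 145*k**2 + 450*k + 504)
(s_(k+1) − s_k) − t_k = 0

valid; difference matches t_k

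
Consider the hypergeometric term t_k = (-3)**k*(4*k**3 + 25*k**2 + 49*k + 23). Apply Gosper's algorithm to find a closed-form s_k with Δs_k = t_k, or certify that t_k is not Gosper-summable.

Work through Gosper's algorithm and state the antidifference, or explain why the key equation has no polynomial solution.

s_k = (-3)**k*(-k**3 - 4*k**2 - 4*k + 1)

r(k) = 3*(-4*k**3 - 37*k**2 - 111*k - 101)/(4*k**3 + 25*k**2 + 49*k + 23) after simplifying.
Gosper form: A/B · C(k+1)/C(k) with A=-3, B=1, C=k**3 + 25*k**2/4 + 49*k/4 + 23/4.
Need (-3)·f(k+1) − (1)·f(k) = k**3 + 25*k**2/4 + 49*k/4 + 23/4.
d = 3 from the (0,0,3) case.
Solving with deg f ≤ 3: f(k) = -(k**3 + 4*k**2 + 4*k - 1)/4.
Certificate R = B(k−1)f/C = -(k**3 + 4*k**2 + 4*k - 1)/(4*k**3 + 25*k**2 + 49*k + 23) gives s_k = (-3)**k*(-k**3 - 4*k**2 - 4*k + 1).
s_(k+1) − s_k = (-3)**k*(4*k**3 + 25*k**2 + 49*k + 23) = t_k.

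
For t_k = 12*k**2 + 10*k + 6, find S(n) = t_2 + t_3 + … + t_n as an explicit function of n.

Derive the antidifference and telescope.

Ratio r(k) = (6*k**2 + 17*k + 14)/(6*k**2 + 5*k + 3).
Gosper form: A/B · C(k+1)/C(k) with A=1, B=1, C=k**2 + 5*k/6 + 1/2.
Solve (1)·f(k+1) − (1)·f(k) = k**2 + 5*k/6 + 1/2.
d = 3 from the (0,0,2) case.
Coefficient equations give f(k) = k*(4*k**2 - k + 3)/12.
Then R = B(k−1)f/C = k*(4*k**2 - k + 3)/(2*(6*k**2 + 5*k + 3)), so s_k = R(k)·t_k = k*(4*k**2 - k + 3).
Check: Δs_k = 12*k**2 + 10*k + 6. ✓
Σ_(k=2)^n t_k = s_(n+1) − s_(2) = (4*n**3 + 11*n**2 + 13*n + 6) − (34), i.e. 4*n**3 + 11*n**2 + 13*n - 28.

S(n) = 4*n**3 + 11*n**2 + 13*n - 28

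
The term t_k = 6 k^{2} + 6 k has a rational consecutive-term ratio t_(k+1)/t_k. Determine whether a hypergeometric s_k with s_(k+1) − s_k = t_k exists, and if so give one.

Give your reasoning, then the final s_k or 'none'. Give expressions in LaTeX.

Step 1: r(k) = (k + 2)/k.
So A=1 and B=1, with C=k**2 + k.
Solve (1)·f(k+1) − (1)·f(k) = k**2 + k.
From deg A=0, deg B=0, deg C=2: d=3.
Coefficient equations give f(k) = k*(k - 1)*(k + 1)/3.
Certificate R = B(k−1)f/C = (k - 1)/3 gives s_k = 2*k*(k**2 - 1).
Verify: 6*k*(k + 1) matches t_k.

s_k = 2 k \left(k^{2} - 1\right)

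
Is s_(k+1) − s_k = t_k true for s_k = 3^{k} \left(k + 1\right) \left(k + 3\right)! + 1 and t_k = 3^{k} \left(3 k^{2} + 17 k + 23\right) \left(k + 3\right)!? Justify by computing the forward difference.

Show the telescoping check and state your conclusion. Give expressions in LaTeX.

Valid — Δs_k = t_k.

s_(k+1) = 3**(k + 1)*(k + 2)*factorial(k + 4) + 1
s_(k+1) − s_k = 3**k*(3*k**2 + 17*k + 23)*factorial(k + 3)
(s_(k+1) − s_k) − t_k = 0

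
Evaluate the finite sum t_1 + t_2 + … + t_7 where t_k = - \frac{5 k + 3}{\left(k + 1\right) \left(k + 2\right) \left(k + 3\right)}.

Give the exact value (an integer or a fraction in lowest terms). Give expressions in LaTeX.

Σ = -91/90

Ratio r(k) = (k + 1)*(5*k + 8)/((k + 4)*(5*k + 3)).
Gosper form: A/B · C(k+1)/C(k) with A=k + 1, B=k + 4, C=k + 3/5.
Set up (k + 1)·f(k+1) − (k + 3)·f(k) − (k + 3/5) = 0.
deg f ≤ 2 (via 1,1,1).
Match coefficients ⇒ f(k) = k*(2*k + 1)/5.
Certificate R = B(k−1)f/C = k*(k + 3)*(2*k + 1)/(5*k + 3) gives s_k = k*(-2*k - 1)/((k + 1)*(k + 2)).
s_(k+1) − s_k = (-5*k - 3)/(k**3 + 6*k**2 + 11*k + 6) = t_k.
Evaluate s at k=8 and k=1: -68/45 and -1/2; difference -91/90.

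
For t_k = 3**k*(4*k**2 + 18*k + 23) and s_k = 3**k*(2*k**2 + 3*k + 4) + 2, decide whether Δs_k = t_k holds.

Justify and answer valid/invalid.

Valid — Δs_k = t_k.

s_(k+1) = 3**(k + 1)*(3*k + 2*(k + 1)**2 + 7) + 2
s_(k+1) − s_k = 3**k*(4*k**2 + 18*k + 23)
(s_(k+1) − s_k) − t_k = 0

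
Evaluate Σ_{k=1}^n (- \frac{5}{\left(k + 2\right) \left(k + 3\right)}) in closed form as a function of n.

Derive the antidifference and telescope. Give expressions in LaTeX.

S(n) = - \frac{5 n}{3 n + 9}

Step 1: r(k) = (k + 2)/(k + 4).
So A=k + 2 and B=k + 4, with C=1.
Need (k + 2)·f(k+1) − (k + 3)·f(k) = 1.
From deg A=1, deg B=1, deg C=0: d=1.
Solve for f: f(k) = k/2 (degree 1 ≤ 1).
Certificate R = B(k−1)f/C = k*(k + 3)/2 gives s_k = -5*k/(2*k + 4).
Verify: -5/(k**2 + 5*k + 6) matches t_k.
s_(n+1) = 5*(-n - 1)/(2*(n + 3)) and s_(1) = -5/6, so S(n) = -5*n/(3*n + 9).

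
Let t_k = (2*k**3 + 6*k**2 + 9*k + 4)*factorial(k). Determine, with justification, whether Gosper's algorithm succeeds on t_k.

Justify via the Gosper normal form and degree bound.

The ratio is (2*k**4 + 14*k**3 + 39*k**2 + 48*k + 21)/(2*k**3 + 6*k**2 + 9*k + 4).
A = k + 1, B = 1, C = k**3 + 3*k**2 + 9*k/2 + 2.
Need (k + 1)·f(k+1) − (1)·f(k) = k**3 + 3*k**2 + 9*k/2 + 2.
deg f ≤ 2 (via 1,0,3).
Solving with deg f ≤ 2: f(k) = (2*k**2 + 2*k + 1)/2.
Then R = B(k−1)f/C = (2*k**2 + 2*k + 1)/(2*k**3 + 6*k**2 + 9*k + 4), so s_k = R(k)·t_k = (2*k**2 + 2*k + 1)*factorial(k).
s_(k+1) − s_k = (2*k**3 + 6*k**2 + 9*k + 4)*factorial(k) = t_k.

Yes. s_k = (2*k**2 + 2*k + 1)*factorial(k).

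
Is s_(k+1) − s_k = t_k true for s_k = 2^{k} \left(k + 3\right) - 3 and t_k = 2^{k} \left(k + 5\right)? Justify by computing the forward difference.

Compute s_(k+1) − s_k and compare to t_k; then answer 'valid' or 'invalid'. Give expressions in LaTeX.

s_(k+1) = 2**(k + 1)*(k + 4) - 3
s_(k+1) − s_k = 2**k*(k + 5)
(s_(k+1) − s_k) − t_k = 0

valid (s_(k+1) − s_k reduces to t_k)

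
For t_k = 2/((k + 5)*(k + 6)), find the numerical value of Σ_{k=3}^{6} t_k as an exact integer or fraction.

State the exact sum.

Σ = 1/12

t_(k+1)/t_k = (k + 5)/(k + 7).
Gosper form: A/B · C(k+1)/C(k) with A=k + 5, B=k + 7, C=1.
Set up (k + 5)·f(k+1) − (k + 6)·f(k) − (1) = 0.
Degrees (1,1,0) ⇒ d ≤ 1.
Match coefficients ⇒ f(k) = k/5.
Get s_k = R·t_k = 2*k/(5*(k + 5)) with R(k) = B(k−1)f(k)/C(k) = k*(k + 6)/5.
Check: Δs_k = 2/(k**2 + 11*k + 30). ✓
Evaluate s at k=7 and k=3: 7/30 and 3/20; difference 1/12.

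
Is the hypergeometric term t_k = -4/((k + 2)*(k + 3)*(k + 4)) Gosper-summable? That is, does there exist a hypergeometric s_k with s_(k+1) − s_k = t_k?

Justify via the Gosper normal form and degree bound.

Yes. s_k = k*(-k - 5)/(3*(k + 2)*(k + 3)).

r(k) = (k + 2)/(k + 5) after simplifying.
So A=k + 2 and B=k + 5, with C=1.
f must satisfy (k + 2)·f(k+1) − (k + 4)·f(k) = 1.
From deg A=1, deg B=1, deg C=0: d=2.
Solving with deg f ≤ 2: f(k) = k*(k + 5)/12.
R(k) = B(k−1)·f(k)/C(k) = k*(k + 4)*(k + 5)/12; s_k = R·t_k = k*(-k - 5)/(3*(k + 2)*(k + 3)).
Verify: -4/(k**3 + 9*k**2 + 26*k + 24) matches t_k.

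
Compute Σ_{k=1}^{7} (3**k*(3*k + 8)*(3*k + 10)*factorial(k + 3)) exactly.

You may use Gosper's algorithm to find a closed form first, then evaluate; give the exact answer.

t_(k+1)/t_k = 3*(k + 4)*(3*k + 11)*(3*k + 13)/((3*k + 8)*(3*k + 10)).
Take A(k)=3*k + 12, B(k)=1, C(k)=k**2 + 6*k + 80/9.
Set up (3*k + 12)·f(k+1) − (1)·f(k) − (k**2 + 6*k + 80/9) = 0.
Bound: deg f ≤ 1.
Coefficient equations give f(k) = (3*k + 4)/9.
R(k) = B(k−1)·f(k)/C(k) = (3*k + 4)/((3*k + 8)*(3*k + 10)); s_k = R·t_k = 3**k*(3*k + 4)*factorial(k + 3).
Verify: 3**k*(3*k + 8)*(3*k + 10)*factorial(k + 3) matches t_k.
Telescoping: Σ = s_(8) − s_(1) = 7333035494400 − (504) = 7333035493896.

Σ = 7333035493896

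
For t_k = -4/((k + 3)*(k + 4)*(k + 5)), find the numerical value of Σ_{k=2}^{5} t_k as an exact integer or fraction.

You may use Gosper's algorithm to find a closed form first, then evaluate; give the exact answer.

t_(k+1)/t_k = (k + 3)/(k + 6).
A = k + 3, B = k + 6, C = 1.
Solve (k + 3)·f(k+1) − (k + 5)·f(k) = 1.
Degrees (1,1,0) ⇒ d ≤ 2.
A polynomial solution: f(k) = k*(k + 7)/24.
Get s_k = R·t_k = k*(-k - 7)/(6*(k + 3)*(k + 4)) with R(k) = B(k−1)f(k)/C(k) = k*(k + 5)*(k + 7)/24.
Check: Δs_k = -4/(k**3 + 12*k**2 + 47*k + 60). ✓
Sum = s_(6) − s_(2); s_(6) = -13/90, s_(2) = -1/10 ⇒ -2/45.

Σ = -2/45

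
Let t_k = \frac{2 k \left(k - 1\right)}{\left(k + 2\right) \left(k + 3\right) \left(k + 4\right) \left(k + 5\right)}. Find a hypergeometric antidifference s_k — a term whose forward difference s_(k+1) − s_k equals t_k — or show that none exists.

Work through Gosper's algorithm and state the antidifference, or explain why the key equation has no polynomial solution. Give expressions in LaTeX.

s_k = \frac{k \left(k^{2} - 3 k + 2\right)}{6 \left(k + 2\right) \left(k + 3\right) \left(k + 4\right)}

Step 1: r(k) = (k + 1)*(k + 2)/((k - 1)*(k + 6)).
Gosper form: A/B · C(k+1)/C(k) with A=k + 2, B=k + 6, C=k**2 - k.
Set up (k + 2)·f(k+1) − (k + 5)·f(k) − (k**2 - k) = 0.
Bound: deg f ≤ 3.
Match coefficients ⇒ f(k) = k*(k - 2)*(k - 1)/12.
R(k) = B(k−1)·f(k)/C(k) = (k - 2)*(k + 5)/12; s_k = R·t_k = k*(k**2 - 3*k + 2)/(6*(k + 2)*(k + 3)*(k + 4)).
Δs = 2*k*(k - 1)/(k**4 + 14*k**3 + 71*k**2 + 154*k + 120), as required.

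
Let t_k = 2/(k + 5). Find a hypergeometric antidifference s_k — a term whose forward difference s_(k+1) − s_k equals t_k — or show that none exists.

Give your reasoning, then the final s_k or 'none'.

none — t_k is not Gosper-summable

Step 1: r(k) = (k + 5)/(k + 6).
Take A(k)=k + 5, B(k)=k + 6, C(k)=1.
Set up (k + 5)·f(k+1) − (k + 5)·f(k) − (1) = 0.
deg f ≤ 0 (via 1,1,0).
Write f(k) = c0. Then LHS − RHS = -1, requiring -1 = 0: contradictory. No certificate.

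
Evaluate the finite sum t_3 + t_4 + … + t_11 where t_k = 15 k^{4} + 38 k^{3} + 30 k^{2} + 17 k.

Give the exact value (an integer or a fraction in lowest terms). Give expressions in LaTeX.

Σ = 780642

The ratio is (15*k**4 + 98*k**3 + 234*k**2 + 251*k + 100)/(k*(15*k**3 + 38*k**2 + 30*k + 17)).
Gosper form: A/B · C(k+1)/C(k) with A=1, B=1, C=k**4 + 38*k**3/15 + 2*k**2 + 17*k/15.
Set up (1)·f(k+1) − (1)·f(k) − (k**4 + 38*k**3/15 + 2*k**2 + 17*k/15) = 0.
Bound: deg f ≤ 5.
Solve for f: f(k) = k*(k - 1)*(3*k**3 + 5*k**2 + k + 4)/15 (degree 5 ≤ 5).
Then R = B(k−1)f/C = (k - 1)*(3*k**3 + 5*k**2 + k + 4)/(15*k**3 + 38*k**2 + 30*k + 17), so s_k = R(k)·t_k = k*(3*k**4 + 2*k**3 - 4*k**2 + 3*k - 4).
Δs = k*(15*k**3 + 38*k**2 + 30*k + 17), as required.
Sum = s_(12) − s_(3); s_(12) = 781440, s_(3) = 798 ⇒ 780642.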